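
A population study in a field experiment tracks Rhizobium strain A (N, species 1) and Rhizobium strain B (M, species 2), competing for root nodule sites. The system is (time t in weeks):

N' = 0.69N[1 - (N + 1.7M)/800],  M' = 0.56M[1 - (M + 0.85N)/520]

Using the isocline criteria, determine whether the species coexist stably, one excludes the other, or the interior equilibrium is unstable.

unstable coexistence (outcome depends on initial conditions)

Compare the nullcline intercepts: K1/α12 = 800/1.7 = 471 < K2 = 520; K2/α21 = 520/0.85 = 612 < K1 = 800.
Since both are reversed, neither can invade when rare; the interior point is a saddle.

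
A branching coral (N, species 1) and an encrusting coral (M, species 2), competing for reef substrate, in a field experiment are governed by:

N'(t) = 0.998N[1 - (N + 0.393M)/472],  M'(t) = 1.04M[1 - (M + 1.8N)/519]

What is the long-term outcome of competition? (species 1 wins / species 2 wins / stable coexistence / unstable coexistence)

species 1 excludes species 2

Compare the nullcline intercepts: K1/α12 = 472/0.393 = 1200 > K2 = 519; K2/α21 = 519/1.8 = 288 < K1 = 472.
Since the inequalities point opposite ways, species 1 can invade but species 2 cannot.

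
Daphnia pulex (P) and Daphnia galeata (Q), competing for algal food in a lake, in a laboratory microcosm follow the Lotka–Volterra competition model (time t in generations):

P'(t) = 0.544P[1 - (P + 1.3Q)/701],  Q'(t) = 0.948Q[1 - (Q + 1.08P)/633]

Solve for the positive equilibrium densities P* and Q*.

Setting both brackets to zero gives the nullclines P + 1.3Q = 701 and 1.08P + Q = 633.
Substituting Q = 633 - 1.08P into the first: P(1 - 1.3·1.08) = 701 - 1.3·633.
So P* = -122/-0.404 = 302, and then Q* = 633 - 1.08·302 = 307.

P* ≈ 302, Q* ≈ 307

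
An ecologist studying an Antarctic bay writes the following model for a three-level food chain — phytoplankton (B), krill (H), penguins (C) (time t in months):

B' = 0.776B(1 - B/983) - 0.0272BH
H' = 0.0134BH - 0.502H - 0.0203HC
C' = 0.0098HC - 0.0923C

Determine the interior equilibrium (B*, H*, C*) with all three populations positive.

From dC/dt = 0: 0.0098H* = 0.0923, so H* = 9.42.
From dB/dt = 0: 0.776(1 - B*/983) = 0.0272·9.42, giving B* = 983·(1 - 0.33) = 658.
From dH/dt = 0: 0.0134·658 - 0.502 = 0.0203C*, so C* = 8.32/0.0203 = 410.

B* ≈ 658, H* ≈ 9.42, C* ≈ 410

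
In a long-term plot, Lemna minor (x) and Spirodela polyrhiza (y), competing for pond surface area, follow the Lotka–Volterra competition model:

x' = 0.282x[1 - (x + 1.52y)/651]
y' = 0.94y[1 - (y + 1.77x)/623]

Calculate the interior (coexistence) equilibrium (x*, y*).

x* ≈ 175, y* ≈ 313

Setting both brackets to zero gives the nullclines x + 1.52y = 651 and 1.77x + y = 623.
Substituting y = 623 - 1.77x into the first: x(1 - 1.52·1.77) = 651 - 1.52·623.
So x* = -296/-1.69 = 175, and then y* = 623 - 1.77·175 = 313.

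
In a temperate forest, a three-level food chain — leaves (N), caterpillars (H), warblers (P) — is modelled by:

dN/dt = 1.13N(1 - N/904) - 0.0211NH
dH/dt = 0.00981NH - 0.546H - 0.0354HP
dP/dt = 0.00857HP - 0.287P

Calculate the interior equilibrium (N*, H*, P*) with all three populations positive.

N* ≈ 339, H* ≈ 33.5, P* ≈ 78.4

From dP/dt = 0: 0.00857H* = 0.287, so H* = 33.5.
From dN/dt = 0: 1.13(1 - N*/904) = 0.0211·33.5, giving N* = 904·(1 - 0.625) = 339.
From dH/dt = 0: 0.00981·339 - 0.546 = 0.0354P*, so P* = 2.78/0.0354 = 78.4.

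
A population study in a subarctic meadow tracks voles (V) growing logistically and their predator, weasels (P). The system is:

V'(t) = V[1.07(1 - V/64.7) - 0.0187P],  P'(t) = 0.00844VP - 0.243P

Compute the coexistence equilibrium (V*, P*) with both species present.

From dP/dt = 0 with P > 0: 0.00844V* = 0.243, so V* = 28.8.
Substitute into dV/dt = 0: 1.07(1 - 28.8/64.7) = 0.0187P*.
The bracket is 0.555, giving P* = 0.594/0.0187 = 31.8.

V* ≈ 28.8, P* ≈ 31.8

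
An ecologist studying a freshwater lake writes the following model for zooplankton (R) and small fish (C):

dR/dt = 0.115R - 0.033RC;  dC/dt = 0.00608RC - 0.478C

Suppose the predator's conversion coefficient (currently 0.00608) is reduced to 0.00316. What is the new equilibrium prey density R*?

At the interior fixed point, setting dC/dt = 0 with C > 0 fixes R* = (predator death rate)/(RC coefficient) — independent of the other coefficients.
With the change, R* = 0.478/0.00316 = 151; it rises from 78.6.

R* ≈ 151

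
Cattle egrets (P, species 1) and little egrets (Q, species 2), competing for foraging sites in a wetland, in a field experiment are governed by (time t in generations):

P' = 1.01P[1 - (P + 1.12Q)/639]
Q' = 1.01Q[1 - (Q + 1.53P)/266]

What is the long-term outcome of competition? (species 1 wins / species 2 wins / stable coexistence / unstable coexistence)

species 1 excludes species 2

Compare the nullcline intercepts: K1/α12 = 639/1.12 = 571 > K2 = 266; K2/α21 = 266/1.53 = 174 < K1 = 639.
Since the inequalities point opposite ways, species 1 can invade but species 2 cannot.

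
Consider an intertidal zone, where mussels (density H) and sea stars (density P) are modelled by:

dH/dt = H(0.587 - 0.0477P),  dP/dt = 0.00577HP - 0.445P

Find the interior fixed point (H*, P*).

Set dP/dt = 0 with P > 0: 0.00577H - 0.445 = 0, so H* = 0.445/0.00577 = 77.1.
Set dH/dt = 0 with H > 0: 0.587 - 0.0477P = 0, so P* = 0.587/0.0477 = 12.3.

H* ≈ 77.1, P* ≈ 12.3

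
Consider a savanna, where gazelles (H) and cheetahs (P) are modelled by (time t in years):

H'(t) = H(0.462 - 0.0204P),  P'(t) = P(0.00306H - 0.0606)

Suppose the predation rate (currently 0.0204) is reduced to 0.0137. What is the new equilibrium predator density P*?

At the interior fixed point, setting dH/dt = 0 with H > 0 fixes P* = (prey growth rate)/(HP coefficient) — independent of the other coefficients.
With the change, P* = 0.462/0.0137 = 33.7; it rises from 22.6.

P* ≈ 33.7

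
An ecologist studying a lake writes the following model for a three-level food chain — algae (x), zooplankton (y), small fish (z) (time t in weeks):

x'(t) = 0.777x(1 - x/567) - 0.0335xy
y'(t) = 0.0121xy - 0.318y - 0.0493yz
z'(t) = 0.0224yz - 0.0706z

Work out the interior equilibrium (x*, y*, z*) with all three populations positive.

From dz/dt = 0: 0.0224y* = 0.0706, so y* = 3.15.
From dx/dt = 0: 0.777(1 - x*/567) = 0.0335·3.15, giving x* = 567·(1 - 0.136) = 490.
From dy/dt = 0: 0.0121·490 - 0.318 = 0.0493z*, so z* = 5.61/0.0493 = 114.

x* ≈ 490, y* ≈ 3.15, z* ≈ 114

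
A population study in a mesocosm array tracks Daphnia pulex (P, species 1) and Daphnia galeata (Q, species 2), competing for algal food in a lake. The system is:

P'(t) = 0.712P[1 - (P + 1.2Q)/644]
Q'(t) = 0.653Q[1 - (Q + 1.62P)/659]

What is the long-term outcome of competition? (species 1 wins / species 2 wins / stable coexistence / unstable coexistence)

unstable coexistence (outcome depends on initial conditions)

Compare the nullcline intercepts: K1/α12 = 644/1.2 = 537 < K2 = 659; K2/α21 = 659/1.62 = 407 < K1 = 644.
Since both are reversed, neither can invade when rare; the interior point is a saddle.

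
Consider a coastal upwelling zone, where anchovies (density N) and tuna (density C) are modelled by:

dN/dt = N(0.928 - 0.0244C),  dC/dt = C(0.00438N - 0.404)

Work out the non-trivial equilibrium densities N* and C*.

N* ≈ 92.2, C* ≈ 38

Set dC/dt = 0 with C > 0: 0.00438N - 0.404 = 0, so N* = 0.404/0.00438 = 92.2.
Set dN/dt = 0 with N > 0: 0.928 - 0.0244C = 0, so C* = 0.928/0.0244 = 38.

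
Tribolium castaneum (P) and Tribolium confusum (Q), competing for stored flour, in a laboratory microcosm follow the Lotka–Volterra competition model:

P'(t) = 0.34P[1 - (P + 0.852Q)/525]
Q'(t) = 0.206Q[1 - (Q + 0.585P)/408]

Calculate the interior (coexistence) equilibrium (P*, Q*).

P* ≈ 354, Q* ≈ 201

Setting both brackets to zero gives the nullclines P + 0.852Q = 525 and 0.585P + Q = 408.
Substituting Q = 408 - 0.585P into the first: P(1 - 0.852·0.585) = 525 - 0.852·408.
So P* = 177/0.502 = 354, and then Q* = 408 - 0.585·354 = 201.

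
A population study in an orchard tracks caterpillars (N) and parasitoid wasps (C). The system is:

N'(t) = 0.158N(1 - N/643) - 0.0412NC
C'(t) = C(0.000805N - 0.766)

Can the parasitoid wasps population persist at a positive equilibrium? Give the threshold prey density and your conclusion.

Threshold N = 952; K < 952, so no, the predator goes extinct.

The predator equation gives dC/dt > 0 only when N > 0.766/0.000805 = 952.
Without the predator, N → K = 643. Since 643 < 952, the predator cannot invade.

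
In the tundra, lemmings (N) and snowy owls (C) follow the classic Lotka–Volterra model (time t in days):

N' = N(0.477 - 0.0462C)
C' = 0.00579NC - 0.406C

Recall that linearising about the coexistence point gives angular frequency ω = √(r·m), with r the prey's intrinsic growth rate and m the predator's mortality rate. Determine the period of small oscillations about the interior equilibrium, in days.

T ≈ 14.3 days

Here r = 0.477 and m = 0.406, so r·m = 0.194.
ω = √0.194 = 0.44 per day, hence T = 2π/ω ≈ 14.3 days.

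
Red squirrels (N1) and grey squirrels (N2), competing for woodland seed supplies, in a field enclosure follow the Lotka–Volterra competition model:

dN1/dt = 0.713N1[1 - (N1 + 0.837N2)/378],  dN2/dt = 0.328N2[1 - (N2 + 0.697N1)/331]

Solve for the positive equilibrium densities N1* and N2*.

Setting both brackets to zero gives the nullclines N1 + 0.837N2 = 378 and 0.697N1 + N2 = 331.
Substituting N2 = 331 - 0.697N1 into the first: N1(1 - 0.837·0.697) = 378 - 0.837·331.
So N1* = 101/0.417 = 242, and then N2* = 331 - 0.697·242 = 162.

N1* ≈ 242, N2* ≈ 162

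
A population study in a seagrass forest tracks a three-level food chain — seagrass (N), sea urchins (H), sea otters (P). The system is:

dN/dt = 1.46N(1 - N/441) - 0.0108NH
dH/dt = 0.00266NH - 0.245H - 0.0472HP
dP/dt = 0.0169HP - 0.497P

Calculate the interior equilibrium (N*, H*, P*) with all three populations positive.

From dP/dt = 0: 0.0169H* = 0.497, so H* = 29.4.
From dN/dt = 0: 1.46(1 - N*/441) = 0.0108·29.4, giving N* = 441·(1 - 0.218) = 345.
From dH/dt = 0: 0.00266·345 - 0.245 = 0.0472P*, so P* = 0.673/0.0472 = 14.3.

N* ≈ 345, H* ≈ 29.4, P* ≈ 14.3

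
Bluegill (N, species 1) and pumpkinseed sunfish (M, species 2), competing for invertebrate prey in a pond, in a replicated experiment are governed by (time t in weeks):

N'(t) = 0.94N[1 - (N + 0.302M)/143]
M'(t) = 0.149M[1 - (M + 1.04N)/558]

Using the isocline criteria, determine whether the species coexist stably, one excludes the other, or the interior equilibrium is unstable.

species 2 excludes species 1

Compare the nullcline intercepts: K1/α12 = 143/0.302 = 474 < K2 = 558; K2/α21 = 558/1.04 = 537 > K1 = 143.
Since the inequalities point opposite ways, species 2 can invade but species 1 cannot.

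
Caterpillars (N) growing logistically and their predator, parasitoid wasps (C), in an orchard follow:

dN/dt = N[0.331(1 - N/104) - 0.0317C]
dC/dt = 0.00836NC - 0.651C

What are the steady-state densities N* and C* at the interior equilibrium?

N* ≈ 77.9, C* ≈ 2.62

From dC/dt = 0 with C > 0: 0.00836N* = 0.651, so N* = 77.9.
Substitute into dN/dt = 0: 0.331(1 - 77.9/104) = 0.0317C*.
The bracket is 0.251, giving C* = 0.0832/0.0317 = 2.62.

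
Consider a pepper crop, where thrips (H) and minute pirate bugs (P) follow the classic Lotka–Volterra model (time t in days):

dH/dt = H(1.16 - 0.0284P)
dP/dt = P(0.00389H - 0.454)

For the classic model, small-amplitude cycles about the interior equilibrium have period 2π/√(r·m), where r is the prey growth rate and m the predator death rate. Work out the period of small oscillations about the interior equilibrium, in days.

Here r = 1.16 and m = 0.454, so r·m = 0.527.
ω = √0.527 = 0.726 per day, hence T = 2π/ω ≈ 8.66 days.

T ≈ 8.66 days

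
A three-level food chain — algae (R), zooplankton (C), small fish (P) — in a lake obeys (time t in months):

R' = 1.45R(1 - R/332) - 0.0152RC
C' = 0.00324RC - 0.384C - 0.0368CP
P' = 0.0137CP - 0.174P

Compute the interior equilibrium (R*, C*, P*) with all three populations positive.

From dP/dt = 0: 0.0137C* = 0.174, so C* = 12.7.
From dR/dt = 0: 1.45(1 - R*/332) = 0.0152·12.7, giving R* = 332·(1 - 0.133) = 288.
From dC/dt = 0: 0.00324·288 - 0.384 = 0.0368P*, so P* = 0.548/0.0368 = 14.9.

R* ≈ 288, C* ≈ 12.7, P* ≈ 14.9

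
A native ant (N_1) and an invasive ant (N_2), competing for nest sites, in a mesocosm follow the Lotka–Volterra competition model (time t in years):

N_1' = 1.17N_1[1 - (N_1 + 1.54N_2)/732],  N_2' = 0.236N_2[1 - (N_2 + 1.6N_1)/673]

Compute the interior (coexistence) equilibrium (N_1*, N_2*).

Setting both brackets to zero gives the nullclines N_1 + 1.54N_2 = 732 and 1.6N_1 + N_2 = 673.
Substituting N_2 = 673 - 1.6N_1 into the first: N_1(1 - 1.54·1.6) = 732 - 1.54·673.
So N_1* = -304/-1.46 = 208, and then N_2* = 673 - 1.6·208 = 340.

N_1* ≈ 208, N_2* ≈ 340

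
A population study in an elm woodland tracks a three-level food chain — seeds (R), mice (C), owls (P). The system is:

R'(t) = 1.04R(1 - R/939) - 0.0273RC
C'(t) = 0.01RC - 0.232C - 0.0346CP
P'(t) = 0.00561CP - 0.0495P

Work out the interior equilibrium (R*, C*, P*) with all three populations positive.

R* ≈ 722, C* ≈ 8.82, P* ≈ 202

From dP/dt = 0: 0.00561C* = 0.0495, so C* = 8.82.
From dR/dt = 0: 1.04(1 - R*/939) = 0.0273·8.82, giving R* = 939·(1 - 0.232) = 722.
From dC/dt = 0: 0.01·722 - 0.232 = 0.0346P*, so P* = 6.98/0.0346 = 202.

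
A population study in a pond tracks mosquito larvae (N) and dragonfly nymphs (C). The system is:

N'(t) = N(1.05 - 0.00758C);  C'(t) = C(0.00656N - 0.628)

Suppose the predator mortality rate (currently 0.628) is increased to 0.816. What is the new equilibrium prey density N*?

N* ≈ 124

At the interior fixed point, setting dC/dt = 0 with C > 0 fixes N* = (predator death rate)/(NC coefficient) — independent of the other coefficients.
With the change, N* = 0.816/0.00656 = 124; it rises from 95.7.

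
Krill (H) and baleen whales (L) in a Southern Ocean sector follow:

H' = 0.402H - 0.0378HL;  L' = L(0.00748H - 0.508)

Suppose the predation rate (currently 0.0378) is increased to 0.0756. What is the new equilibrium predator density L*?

At the interior fixed point, setting dH/dt = 0 with H > 0 fixes L* = (prey growth rate)/(HL coefficient) — independent of the other coefficients.
With the change, L* = 0.402/0.0756 = 5.32; it falls from 10.6.

L* ≈ 5.32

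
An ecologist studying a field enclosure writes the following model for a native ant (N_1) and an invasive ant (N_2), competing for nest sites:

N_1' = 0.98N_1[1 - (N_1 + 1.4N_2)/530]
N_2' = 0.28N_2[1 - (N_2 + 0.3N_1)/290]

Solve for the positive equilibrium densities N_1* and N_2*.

N_1* ≈ 214, N_2* ≈ 226

Setting both brackets to zero gives the nullclines N_1 + 1.4N_2 = 530 and 0.3N_1 + N_2 = 290.
Substituting N_2 = 290 - 0.3N_1 into the first: N_1(1 - 1.4·0.3) = 530 - 1.4·290.
So N_1* = 124/0.58 = 214, and then N_2* = 290 - 0.3·214 = 226.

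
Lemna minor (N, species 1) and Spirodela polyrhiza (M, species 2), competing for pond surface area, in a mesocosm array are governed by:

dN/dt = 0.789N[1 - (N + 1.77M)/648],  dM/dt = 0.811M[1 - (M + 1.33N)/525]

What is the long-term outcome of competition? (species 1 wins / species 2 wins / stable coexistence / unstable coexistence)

Compare the nullcline intercepts: K1/α12 = 648/1.77 = 366 < K2 = 525; K2/α21 = 525/1.33 = 395 < K1 = 648.
Since both are reversed, neither can invade when rare; the interior point is a saddle.

unstable coexistence (outcome depends on initial conditions)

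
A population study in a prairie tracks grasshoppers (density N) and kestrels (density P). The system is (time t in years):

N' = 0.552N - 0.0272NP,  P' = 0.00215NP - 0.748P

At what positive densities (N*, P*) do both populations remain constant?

Set dP/dt = 0 with P > 0: 0.00215N - 0.748 = 0, so N* = 0.748/0.00215 = 348.
Set dN/dt = 0 with N > 0: 0.552 - 0.0272P = 0, so P* = 0.552/0.0272 = 20.3.

N* ≈ 348, P* ≈ 20.3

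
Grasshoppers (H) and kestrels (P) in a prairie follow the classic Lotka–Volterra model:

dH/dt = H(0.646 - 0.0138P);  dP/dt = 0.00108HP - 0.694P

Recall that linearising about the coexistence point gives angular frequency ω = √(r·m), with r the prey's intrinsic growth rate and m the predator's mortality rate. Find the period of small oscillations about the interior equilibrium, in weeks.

Here r = 0.646 and m = 0.694, so r·m = 0.448.
ω = √0.448 = 0.67 per week, hence T = 2π/ω ≈ 9.38 weeks.

T ≈ 9.38 weeks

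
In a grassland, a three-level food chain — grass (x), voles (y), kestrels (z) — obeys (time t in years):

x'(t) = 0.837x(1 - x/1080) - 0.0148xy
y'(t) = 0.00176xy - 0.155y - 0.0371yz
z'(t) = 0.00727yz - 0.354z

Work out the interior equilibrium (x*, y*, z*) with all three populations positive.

From dz/dt = 0: 0.00727y* = 0.354, so y* = 48.7.
From dx/dt = 0: 0.837(1 - x*/1080) = 0.0148·48.7, giving x* = 1080·(1 - 0.861) = 150.
From dy/dt = 0: 0.00176·150 - 0.155 = 0.0371z*, so z* = 0.109/0.0371 = 2.94.

x* ≈ 150, y* ≈ 48.7, z* ≈ 2.94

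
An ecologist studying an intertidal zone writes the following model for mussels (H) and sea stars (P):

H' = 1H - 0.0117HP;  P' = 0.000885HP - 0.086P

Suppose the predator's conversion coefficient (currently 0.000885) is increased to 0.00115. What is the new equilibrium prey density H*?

At the interior fixed point, setting dP/dt = 0 with P > 0 fixes H* = (predator death rate)/(HP coefficient) — independent of the other coefficients.
With the change, H* = 0.086/0.00115 = 74.8; it falls from 97.2.

H* ≈ 74.8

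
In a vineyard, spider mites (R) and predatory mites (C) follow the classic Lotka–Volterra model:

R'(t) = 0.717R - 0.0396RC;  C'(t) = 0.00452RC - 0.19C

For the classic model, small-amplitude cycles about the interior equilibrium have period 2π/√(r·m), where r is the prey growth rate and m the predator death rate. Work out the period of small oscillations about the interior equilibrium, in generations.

T ≈ 17 generations

Here r = 0.717 and m = 0.19, so r·m = 0.136.
ω = √0.136 = 0.369 per generation, hence T = 2π/ω ≈ 17 generations.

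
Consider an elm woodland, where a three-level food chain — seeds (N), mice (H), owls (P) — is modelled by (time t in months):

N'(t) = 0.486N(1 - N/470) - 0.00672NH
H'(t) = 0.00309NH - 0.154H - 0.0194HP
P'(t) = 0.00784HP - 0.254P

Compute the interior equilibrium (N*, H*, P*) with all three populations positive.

From dP/dt = 0: 0.00784H* = 0.254, so H* = 32.4.
From dN/dt = 0: 0.486(1 - N*/470) = 0.00672·32.4, giving N* = 470·(1 - 0.448) = 259.
From dH/dt = 0: 0.00309·259 - 0.154 = 0.0194P*, so P* = 0.648/0.0194 = 33.4.

N* ≈ 259, H* ≈ 32.4, P* ≈ 33.4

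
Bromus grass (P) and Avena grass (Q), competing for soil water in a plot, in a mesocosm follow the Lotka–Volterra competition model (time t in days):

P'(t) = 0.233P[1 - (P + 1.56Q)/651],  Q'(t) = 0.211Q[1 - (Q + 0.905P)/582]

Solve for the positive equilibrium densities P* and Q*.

P* ≈ 624, Q* ≈ 17.4

Setting both brackets to zero gives the nullclines P + 1.56Q = 651 and 0.905P + Q = 582.
Substituting Q = 582 - 0.905P into the first: P(1 - 1.56·0.905) = 651 - 1.56·582.
So P* = -257/-0.412 = 624, and then Q* = 582 - 0.905·624 = 17.4.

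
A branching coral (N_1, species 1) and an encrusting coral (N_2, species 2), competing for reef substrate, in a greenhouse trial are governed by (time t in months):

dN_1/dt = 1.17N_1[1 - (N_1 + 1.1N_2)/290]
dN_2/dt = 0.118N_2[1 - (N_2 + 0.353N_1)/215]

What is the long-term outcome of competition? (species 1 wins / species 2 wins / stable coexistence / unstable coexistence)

Compare the nullcline intercepts: K1/α12 = 290/1.1 = 264 > K2 = 215; K2/α21 = 215/0.353 = 609 > K1 = 290.
Since both inequalities hold, each species can invade when rare, so the interior equilibrium is stable.

stable coexistence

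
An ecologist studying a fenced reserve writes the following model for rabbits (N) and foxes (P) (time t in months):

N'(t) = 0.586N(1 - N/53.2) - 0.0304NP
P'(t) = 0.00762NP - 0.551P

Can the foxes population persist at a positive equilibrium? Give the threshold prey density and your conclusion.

Threshold N = 72.3; K < 72.3, so no, the predator goes extinct.

The predator equation gives dP/dt > 0 only when N > 0.551/0.00762 = 72.3.
Without the predator, N → K = 53.2. Since 53.2 < 72.3, the predator cannot invade.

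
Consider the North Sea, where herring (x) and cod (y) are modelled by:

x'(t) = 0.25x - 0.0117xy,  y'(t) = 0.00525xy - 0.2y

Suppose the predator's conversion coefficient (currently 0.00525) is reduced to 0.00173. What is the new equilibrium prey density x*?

At the interior fixed point, setting dy/dt = 0 with y > 0 fixes x* = (predator death rate)/(xy coefficient) — independent of the other coefficients.
With the change, x* = 0.2/0.00173 = 116; it rises from 38.1.

x* ≈ 116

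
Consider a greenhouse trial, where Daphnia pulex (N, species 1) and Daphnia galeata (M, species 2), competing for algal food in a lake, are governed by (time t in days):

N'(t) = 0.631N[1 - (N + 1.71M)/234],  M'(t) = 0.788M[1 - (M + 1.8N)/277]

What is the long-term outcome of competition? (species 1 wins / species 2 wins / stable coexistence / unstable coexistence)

unstable coexistence (outcome depends on initial conditions)

Compare the nullcline intercepts: K1/α12 = 234/1.71 = 137 < K2 = 277; K2/α21 = 277/1.8 = 154 < K1 = 234.
Since both are reversed, neither can invade when rare; the interior point is a saddle.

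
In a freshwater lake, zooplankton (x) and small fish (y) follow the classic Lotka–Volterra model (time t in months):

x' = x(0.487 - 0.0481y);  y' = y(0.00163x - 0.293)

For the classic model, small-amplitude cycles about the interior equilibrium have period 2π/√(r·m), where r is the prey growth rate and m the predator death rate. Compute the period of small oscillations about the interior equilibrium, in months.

T ≈ 16.6 months

Here r = 0.487 and m = 0.293, so r·m = 0.143.
ω = √0.143 = 0.378 per month, hence T = 2π/ω ≈ 16.6 months.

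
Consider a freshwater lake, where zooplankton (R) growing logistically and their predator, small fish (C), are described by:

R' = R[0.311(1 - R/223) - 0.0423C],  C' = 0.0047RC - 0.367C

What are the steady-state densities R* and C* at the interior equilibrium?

From dC/dt = 0 with C > 0: 0.0047R* = 0.367, so R* = 78.1.
Substitute into dR/dt = 0: 0.311(1 - 78.1/223) = 0.0423C*.
The bracket is 0.65, giving C* = 0.202/0.0423 = 4.78.

R* ≈ 78.1, C* ≈ 4.78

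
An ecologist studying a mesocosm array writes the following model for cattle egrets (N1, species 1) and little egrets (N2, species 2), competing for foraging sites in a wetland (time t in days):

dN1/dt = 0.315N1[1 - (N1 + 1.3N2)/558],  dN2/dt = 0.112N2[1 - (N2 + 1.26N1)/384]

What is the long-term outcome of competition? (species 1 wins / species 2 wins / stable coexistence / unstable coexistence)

Compare the nullcline intercepts: K1/α12 = 558/1.3 = 429 > K2 = 384; K2/α21 = 384/1.26 = 305 < K1 = 558.
Since the inequalities point opposite ways, species 1 can invade but species 2 cannot.

species 1 excludes species 2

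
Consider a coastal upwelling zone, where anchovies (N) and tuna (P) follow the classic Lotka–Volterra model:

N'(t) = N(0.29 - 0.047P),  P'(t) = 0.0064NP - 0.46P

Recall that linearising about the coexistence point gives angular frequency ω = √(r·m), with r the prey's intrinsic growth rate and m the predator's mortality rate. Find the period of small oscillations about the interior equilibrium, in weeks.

T ≈ 17.2 weeks

Here r = 0.29 and m = 0.46, so r·m = 0.133.
ω = √0.133 = 0.365 per week, hence T = 2π/ω ≈ 17.2 weeks.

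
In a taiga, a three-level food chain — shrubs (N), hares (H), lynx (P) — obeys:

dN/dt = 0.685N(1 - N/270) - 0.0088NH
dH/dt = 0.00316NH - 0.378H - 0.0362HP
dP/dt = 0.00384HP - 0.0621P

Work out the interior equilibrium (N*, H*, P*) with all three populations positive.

N* ≈ 214, H* ≈ 16.2, P* ≈ 8.23

From dP/dt = 0: 0.00384H* = 0.0621, so H* = 16.2.
From dN/dt = 0: 0.685(1 - N*/270) = 0.0088·16.2, giving N* = 270·(1 - 0.208) = 214.
From dH/dt = 0: 0.00316·214 - 0.378 = 0.0362P*, so P* = 0.298/0.0362 = 8.23.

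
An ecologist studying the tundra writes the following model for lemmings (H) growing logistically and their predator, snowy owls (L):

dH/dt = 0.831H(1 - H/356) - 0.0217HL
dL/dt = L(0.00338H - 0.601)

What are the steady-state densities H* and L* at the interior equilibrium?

From dL/dt = 0 with L > 0: 0.00338H* = 0.601, so H* = 178.
Substitute into dH/dt = 0: 0.831(1 - 178/356) = 0.0217L*.
The bracket is 0.501, giving L* = 0.416/0.0217 = 19.2.

H* ≈ 178, L* ≈ 19.2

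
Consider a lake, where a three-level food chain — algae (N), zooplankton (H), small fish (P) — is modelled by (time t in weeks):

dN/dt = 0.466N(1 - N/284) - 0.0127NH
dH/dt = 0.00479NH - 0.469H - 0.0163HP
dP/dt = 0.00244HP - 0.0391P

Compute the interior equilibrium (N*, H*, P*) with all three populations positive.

N* ≈ 160, H* ≈ 16, P* ≈ 18.2

From dP/dt = 0: 0.00244H* = 0.0391, so H* = 16.
From dN/dt = 0: 0.466(1 - N*/284) = 0.0127·16, giving N* = 284·(1 - 0.437) = 160.
From dH/dt = 0: 0.00479·160 - 0.469 = 0.0163P*, so P* = 0.297/0.0163 = 18.2.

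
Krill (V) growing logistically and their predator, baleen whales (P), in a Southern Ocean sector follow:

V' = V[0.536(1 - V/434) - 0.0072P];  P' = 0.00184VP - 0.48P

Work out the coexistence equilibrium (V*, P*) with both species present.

From dP/dt = 0 with P > 0: 0.00184V* = 0.48, so V* = 261.
Substitute into dV/dt = 0: 0.536(1 - 261/434) = 0.0072P*.
The bracket is 0.399, giving P* = 0.214/0.0072 = 29.7.

V* ≈ 261, P* ≈ 29.7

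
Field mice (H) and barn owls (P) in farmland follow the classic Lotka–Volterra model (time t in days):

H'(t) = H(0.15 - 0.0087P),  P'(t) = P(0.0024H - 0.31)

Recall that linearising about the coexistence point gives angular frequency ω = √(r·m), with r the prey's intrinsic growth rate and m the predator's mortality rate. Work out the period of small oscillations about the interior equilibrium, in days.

Here r = 0.15 and m = 0.31, so r·m = 0.0465.
ω = √0.0465 = 0.216 per day, hence T = 2π/ω ≈ 29.1 days.

T ≈ 29.1 days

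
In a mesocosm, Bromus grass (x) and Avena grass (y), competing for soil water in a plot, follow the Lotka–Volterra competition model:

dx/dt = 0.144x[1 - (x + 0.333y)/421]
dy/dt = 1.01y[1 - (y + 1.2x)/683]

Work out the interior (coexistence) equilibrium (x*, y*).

x* ≈ 322, y* ≈ 296

Setting both brackets to zero gives the nullclines x + 0.333y = 421 and 1.2x + y = 683.
Substituting y = 683 - 1.2x into the first: x(1 - 0.333·1.2) = 421 - 0.333·683.
So x* = 194/0.6 = 322, and then y* = 683 - 1.2·322 = 296.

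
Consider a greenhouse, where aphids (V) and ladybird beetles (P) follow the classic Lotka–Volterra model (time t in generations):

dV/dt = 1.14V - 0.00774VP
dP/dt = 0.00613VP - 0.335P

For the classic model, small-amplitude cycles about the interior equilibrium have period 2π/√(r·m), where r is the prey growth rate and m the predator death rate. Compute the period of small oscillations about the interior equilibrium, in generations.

T ≈ 10.2 generations

Here r = 1.14 and m = 0.335, so r·m = 0.382.
ω = √0.382 = 0.618 per generation, hence T = 2π/ω ≈ 10.2 generations.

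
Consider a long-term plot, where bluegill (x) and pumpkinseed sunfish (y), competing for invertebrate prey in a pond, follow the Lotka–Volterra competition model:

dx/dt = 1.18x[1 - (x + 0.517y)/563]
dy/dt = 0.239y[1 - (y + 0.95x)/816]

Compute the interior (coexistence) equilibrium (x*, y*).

x* ≈ 277, y* ≈ 553

Setting both brackets to zero gives the nullclines x + 0.517y = 563 and 0.95x + y = 816.
Substituting y = 816 - 0.95x into the first: x(1 - 0.517·0.95) = 563 - 0.517·816.
So x* = 141/0.509 = 277, and then y* = 816 - 0.95·277 = 553.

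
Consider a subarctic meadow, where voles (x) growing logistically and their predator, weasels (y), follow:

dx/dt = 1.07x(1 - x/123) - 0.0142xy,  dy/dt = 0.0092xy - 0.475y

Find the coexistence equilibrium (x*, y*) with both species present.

x* ≈ 51.6, y* ≈ 43.7

From dy/dt = 0 with y > 0: 0.0092x* = 0.475, so x* = 51.6.
Substitute into dx/dt = 0: 1.07(1 - 51.6/123) = 0.0142y*.
The bracket is 0.58, giving y* = 0.621/0.0142 = 43.7.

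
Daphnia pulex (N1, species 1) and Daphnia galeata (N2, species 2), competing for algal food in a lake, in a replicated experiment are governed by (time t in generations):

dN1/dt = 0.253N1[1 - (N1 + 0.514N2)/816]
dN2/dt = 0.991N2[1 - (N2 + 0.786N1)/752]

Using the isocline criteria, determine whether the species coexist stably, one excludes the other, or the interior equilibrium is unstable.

Compare the nullcline intercepts: K1/α12 = 816/0.514 = 1590 > K2 = 752; K2/α21 = 752/0.786 = 957 > K1 = 816.
Since both inequalities hold, each species can invade when rare, so the interior equilibrium is stable.

stable coexistence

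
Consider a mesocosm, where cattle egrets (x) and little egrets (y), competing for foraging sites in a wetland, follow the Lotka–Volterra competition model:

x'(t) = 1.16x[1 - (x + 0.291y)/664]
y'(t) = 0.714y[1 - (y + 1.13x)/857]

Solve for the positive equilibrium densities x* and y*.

x* ≈ 618, y* ≈ 159

Setting both brackets to zero gives the nullclines x + 0.291y = 664 and 1.13x + y = 857.
Substituting y = 857 - 1.13x into the first: x(1 - 0.291·1.13) = 664 - 0.291·857.
So x* = 415/0.671 = 618, and then y* = 857 - 1.13·618 = 159.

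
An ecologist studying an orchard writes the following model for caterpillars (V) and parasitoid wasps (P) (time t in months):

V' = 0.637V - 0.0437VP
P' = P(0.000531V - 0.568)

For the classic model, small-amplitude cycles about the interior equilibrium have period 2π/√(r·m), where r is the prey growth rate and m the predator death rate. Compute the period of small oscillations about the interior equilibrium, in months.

Here r = 0.637 and m = 0.568, so r·m = 0.362.
ω = √0.362 = 0.602 per month, hence T = 2π/ω ≈ 10.4 months.

T ≈ 10.4 months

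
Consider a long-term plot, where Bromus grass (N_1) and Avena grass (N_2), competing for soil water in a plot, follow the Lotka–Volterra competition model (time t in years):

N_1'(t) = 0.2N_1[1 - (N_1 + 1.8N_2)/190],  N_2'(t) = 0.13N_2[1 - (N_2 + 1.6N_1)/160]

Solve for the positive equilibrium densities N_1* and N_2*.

N_1* ≈ 52.1, N_2* ≈ 76.6

Setting both brackets to zero gives the nullclines N_1 + 1.8N_2 = 190 and 1.6N_1 + N_2 = 160.
Substituting N_2 = 160 - 1.6N_1 into the first: N_1(1 - 1.8·1.6) = 190 - 1.8·160.
So N_1* = -98/-1.88 = 52.1, and then N_2* = 160 - 1.6·52.1 = 76.6.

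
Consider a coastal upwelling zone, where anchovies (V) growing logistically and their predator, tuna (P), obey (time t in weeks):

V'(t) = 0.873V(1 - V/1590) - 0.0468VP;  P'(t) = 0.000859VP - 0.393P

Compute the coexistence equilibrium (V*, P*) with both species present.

From dP/dt = 0 with P > 0: 0.000859V* = 0.393, so V* = 458.
Substitute into dV/dt = 0: 0.873(1 - 458/1590) = 0.0468P*.
The bracket is 0.712, giving P* = 0.622/0.0468 = 13.3.

V* ≈ 458, P* ≈ 13.3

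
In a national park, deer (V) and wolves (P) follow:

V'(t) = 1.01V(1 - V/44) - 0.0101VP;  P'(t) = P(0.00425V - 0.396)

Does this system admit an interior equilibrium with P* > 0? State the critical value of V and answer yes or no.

Threshold V = 93.2; K < 93.2, so no, the predator goes extinct.

The predator equation gives dP/dt > 0 only when V > 0.396/0.00425 = 93.2.
Without the predator, V → K = 44. Since 44 < 93.2, the predator cannot invade.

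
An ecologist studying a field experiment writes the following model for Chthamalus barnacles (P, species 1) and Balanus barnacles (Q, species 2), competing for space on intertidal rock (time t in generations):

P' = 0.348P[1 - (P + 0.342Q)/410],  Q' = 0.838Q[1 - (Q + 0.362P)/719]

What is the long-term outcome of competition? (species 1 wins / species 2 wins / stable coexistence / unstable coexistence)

stable coexistence

Compare the nullcline intercepts: K1/α12 = 410/0.342 = 1200 > K2 = 719; K2/α21 = 719/0.362 = 1990 > K1 = 410.
Since both inequalities hold, each species can invade when rare, so the interior equilibrium is stable.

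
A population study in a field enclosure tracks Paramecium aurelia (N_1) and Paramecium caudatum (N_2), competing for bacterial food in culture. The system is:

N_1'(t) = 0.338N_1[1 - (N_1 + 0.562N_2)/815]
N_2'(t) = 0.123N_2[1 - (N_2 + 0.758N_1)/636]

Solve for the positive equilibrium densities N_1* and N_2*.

Setting both brackets to zero gives the nullclines N_1 + 0.562N_2 = 815 and 0.758N_1 + N_2 = 636.
Substituting N_2 = 636 - 0.758N_1 into the first: N_1(1 - 0.562·0.758) = 815 - 0.562·636.
So N_1* = 458/0.574 = 797, and then N_2* = 636 - 0.758·797 = 31.8.

N_1* ≈ 797, N_2* ≈ 31.8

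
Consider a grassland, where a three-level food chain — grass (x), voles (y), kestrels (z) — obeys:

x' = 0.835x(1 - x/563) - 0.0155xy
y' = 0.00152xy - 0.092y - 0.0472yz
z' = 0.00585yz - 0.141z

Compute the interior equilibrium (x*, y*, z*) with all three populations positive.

From dz/dt = 0: 0.00585y* = 0.141, so y* = 24.1.
From dx/dt = 0: 0.835(1 - x*/563) = 0.0155·24.1, giving x* = 563·(1 - 0.447) = 311.
From dy/dt = 0: 0.00152·311 - 0.092 = 0.0472z*, so z* = 0.381/0.0472 = 8.07.

x* ≈ 311, y* ≈ 24.1, z* ≈ 8.07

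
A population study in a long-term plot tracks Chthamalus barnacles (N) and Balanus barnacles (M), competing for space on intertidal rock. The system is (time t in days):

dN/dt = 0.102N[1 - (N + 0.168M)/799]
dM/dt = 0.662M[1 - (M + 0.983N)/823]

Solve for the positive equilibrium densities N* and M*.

Setting both brackets to zero gives the nullclines N + 0.168M = 799 and 0.983N + M = 823.
Substituting M = 823 - 0.983N into the first: N(1 - 0.168·0.983) = 799 - 0.168·823.
So N* = 661/0.835 = 791, and then M* = 823 - 0.983·791 = 45.

N* ≈ 791, M* ≈ 45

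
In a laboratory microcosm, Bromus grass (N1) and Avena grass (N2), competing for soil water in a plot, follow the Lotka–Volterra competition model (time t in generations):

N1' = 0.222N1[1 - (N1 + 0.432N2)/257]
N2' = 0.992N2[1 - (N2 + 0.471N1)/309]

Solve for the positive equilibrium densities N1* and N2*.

N1* ≈ 155, N2* ≈ 236

Setting both brackets to zero gives the nullclines N1 + 0.432N2 = 257 and 0.471N1 + N2 = 309.
Substituting N2 = 309 - 0.471N1 into the first: N1(1 - 0.432·0.471) = 257 - 0.432·309.
So N1* = 124/0.797 = 155, and then N2* = 309 - 0.471·155 = 236.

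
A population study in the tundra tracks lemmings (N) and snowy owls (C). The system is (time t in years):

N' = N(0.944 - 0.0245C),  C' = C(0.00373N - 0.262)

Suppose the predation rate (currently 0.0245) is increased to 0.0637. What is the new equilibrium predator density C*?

C* ≈ 14.8

At the interior fixed point, setting dN/dt = 0 with N > 0 fixes C* = (prey growth rate)/(NC coefficient) — independent of the other coefficients.
With the change, C* = 0.944/0.0637 = 14.8; it falls from 38.5.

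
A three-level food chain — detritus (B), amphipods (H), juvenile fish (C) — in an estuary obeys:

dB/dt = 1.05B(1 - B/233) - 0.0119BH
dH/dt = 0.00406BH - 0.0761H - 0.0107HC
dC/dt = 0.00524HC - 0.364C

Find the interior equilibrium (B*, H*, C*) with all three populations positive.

B* ≈ 49.6, H* ≈ 69.5, C* ≈ 11.7

From dC/dt = 0: 0.00524H* = 0.364, so H* = 69.5.
From dB/dt = 0: 1.05(1 - B*/233) = 0.0119·69.5, giving B* = 233·(1 - 0.787) = 49.6.
From dH/dt = 0: 0.00406·49.6 - 0.0761 = 0.0107C*, so C* = 0.125/0.0107 = 11.7.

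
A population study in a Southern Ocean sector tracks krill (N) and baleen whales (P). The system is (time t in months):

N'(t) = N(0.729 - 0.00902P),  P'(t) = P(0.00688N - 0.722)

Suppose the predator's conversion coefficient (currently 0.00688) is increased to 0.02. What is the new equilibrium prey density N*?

N* ≈ 36.1

At the interior fixed point, setting dP/dt = 0 with P > 0 fixes N* = (predator death rate)/(NP coefficient) — independent of the other coefficients.
With the change, N* = 0.722/0.02 = 36.1; it falls from 105.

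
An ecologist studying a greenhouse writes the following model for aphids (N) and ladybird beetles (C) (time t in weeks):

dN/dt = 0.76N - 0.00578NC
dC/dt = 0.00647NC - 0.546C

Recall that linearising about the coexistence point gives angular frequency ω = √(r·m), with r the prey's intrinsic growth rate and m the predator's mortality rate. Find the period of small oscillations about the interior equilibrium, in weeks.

T ≈ 9.75 weeks

Here r = 0.76 and m = 0.546, so r·m = 0.415.
ω = √0.415 = 0.644 per week, hence T = 2π/ω ≈ 9.75 weeks.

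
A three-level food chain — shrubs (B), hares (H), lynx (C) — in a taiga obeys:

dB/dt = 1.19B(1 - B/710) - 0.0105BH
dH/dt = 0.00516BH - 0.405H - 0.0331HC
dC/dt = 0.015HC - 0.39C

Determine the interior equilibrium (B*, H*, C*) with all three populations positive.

B* ≈ 547, H* ≈ 26, C* ≈ 73.1

From dC/dt = 0: 0.015H* = 0.39, so H* = 26.
From dB/dt = 0: 1.19(1 - B*/710) = 0.0105·26, giving B* = 710·(1 - 0.229) = 547.
From dH/dt = 0: 0.00516·547 - 0.405 = 0.0331C*, so C* = 2.42/0.0331 = 73.1.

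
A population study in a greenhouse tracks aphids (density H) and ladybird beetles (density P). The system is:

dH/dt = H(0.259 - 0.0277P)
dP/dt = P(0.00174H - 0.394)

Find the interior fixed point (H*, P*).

H* ≈ 226, P* ≈ 9.35

Set dP/dt = 0 with P > 0: 0.00174H - 0.394 = 0, so H* = 0.394/0.00174 = 226.
Set dH/dt = 0 with H > 0: 0.259 - 0.0277P = 0, so P* = 0.259/0.0277 = 9.35.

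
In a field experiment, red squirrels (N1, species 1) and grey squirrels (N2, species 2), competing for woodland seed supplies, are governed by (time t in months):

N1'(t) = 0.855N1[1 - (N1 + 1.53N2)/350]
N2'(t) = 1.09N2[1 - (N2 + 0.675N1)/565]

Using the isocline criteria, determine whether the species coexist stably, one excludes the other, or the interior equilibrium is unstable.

species 2 excludes species 1

Compare the nullcline intercepts: K1/α12 = 350/1.53 = 229 < K2 = 565; K2/α21 = 565/0.675 = 837 > K1 = 350.
Since the inequalities point opposite ways, species 2 can invade but species 1 cannot.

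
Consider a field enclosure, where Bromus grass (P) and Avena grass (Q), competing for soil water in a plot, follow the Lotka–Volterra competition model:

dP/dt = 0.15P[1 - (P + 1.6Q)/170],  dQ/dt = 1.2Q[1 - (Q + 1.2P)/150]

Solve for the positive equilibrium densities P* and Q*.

Setting both brackets to zero gives the nullclines P + 1.6Q = 170 and 1.2P + Q = 150.
Substituting Q = 150 - 1.2P into the first: P(1 - 1.6·1.2) = 170 - 1.6·150.
So P* = -70/-0.92 = 76.1, and then Q* = 150 - 1.2·76.1 = 58.7.

P* ≈ 76.1, Q* ≈ 58.7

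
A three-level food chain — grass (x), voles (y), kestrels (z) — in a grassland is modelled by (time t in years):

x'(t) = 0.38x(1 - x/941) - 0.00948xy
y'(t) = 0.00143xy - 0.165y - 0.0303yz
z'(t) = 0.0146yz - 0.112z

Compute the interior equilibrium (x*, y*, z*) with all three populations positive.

From dz/dt = 0: 0.0146y* = 0.112, so y* = 7.67.
From dx/dt = 0: 0.38(1 - x*/941) = 0.00948·7.67, giving x* = 941·(1 - 0.191) = 761.
From dy/dt = 0: 0.00143·761 - 0.165 = 0.0303z*, so z* = 0.923/0.0303 = 30.5.

x* ≈ 761, y* ≈ 7.67, z* ≈ 30.5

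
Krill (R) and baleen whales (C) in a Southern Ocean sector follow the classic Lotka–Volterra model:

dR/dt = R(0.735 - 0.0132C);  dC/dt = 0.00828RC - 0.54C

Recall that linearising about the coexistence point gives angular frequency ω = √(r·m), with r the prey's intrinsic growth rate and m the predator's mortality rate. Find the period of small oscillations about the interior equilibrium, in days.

T ≈ 9.97 days

Here r = 0.735 and m = 0.54, so r·m = 0.397.
ω = √0.397 = 0.63 per day, hence T = 2π/ω ≈ 9.97 days.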